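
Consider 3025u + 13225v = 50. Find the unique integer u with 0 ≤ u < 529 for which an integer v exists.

Reduce mod 13225: 3025u ≡ 50 (mod 13225). With g = gcd(3025, 13225) = 25 dividing 50, divide through: 121u ≡ 2 (mod 529).
Since gcd(121, 529) = 1, u ≡ 2·(121)⁻¹ ≡ 376 (mod 529). Smallest non-negative: 376.

376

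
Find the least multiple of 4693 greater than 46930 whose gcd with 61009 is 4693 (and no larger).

51623

gcd(a, 61009) = 4693 forces 4693 | a; write a = 4693s. Then gcd(4693s, 4693·13) = 4693·gcd(s, 13), so need gcd(s, 13) = 1.
4693s > 46930 gives s ≥ 11. The least s ≥ 11 coprime to 13 is 11, so a = 4693·11 = 51623.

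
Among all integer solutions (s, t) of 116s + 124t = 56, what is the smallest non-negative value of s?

Reduce mod 124: 116s ≡ 56 (mod 124). With g = gcd(116, 124) = 4 dividing 56, divide through: 29s ≡ 14 (mod 31).
Since gcd(29, 31) = 1, s ≡ 14·(29)⁻¹ ≡ 24 (mod 31). Smallest non-negative: 24.

24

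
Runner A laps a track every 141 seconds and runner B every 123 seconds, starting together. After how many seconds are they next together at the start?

5781

gcd first: 141 = 1·123 + 18; 123 = 6·18 + 15; 18 = 1·15 + 3; 15 = 5·3 + 0 → gcd = 3
lcm = 141·123/gcd = 17343/3 = 5781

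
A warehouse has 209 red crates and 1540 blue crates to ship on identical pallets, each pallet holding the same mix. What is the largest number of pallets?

11

Euclid: 1540 = 7·209 + 77; 209 = 2·77 + 55; 77 = 1·55 + 22; 55 = 2·22 + 11; 22 = 2·11 + 0. Last nonzero remainder: 11.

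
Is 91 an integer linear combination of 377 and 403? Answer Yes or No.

gcd(377, 403): 403 = 1·377 + 26; 377 = 14·26 + 13; 26 = 2·13 + 0 → 13
13 divides 91, so a solution exists.

Yes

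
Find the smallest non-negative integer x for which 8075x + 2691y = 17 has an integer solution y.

Euclid: 8075 = 3·2691 + 2; 2691 = 1345·2 + 1; 2 = 2·1 + 0 → gcd = 1; 17 = 1·17.
Back-substitution yields 8075·(-1345) + 2691·(4036) = 1, so one solution is x = -1345·17 = -22865, y = 4036·17 = 68612.
Solutions in x differ by 2691/1 = 2691; the one in [0, 2691) is -22865 mod 2691 = 1354.

1354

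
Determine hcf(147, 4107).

147 = 3 · 7²
4107 = 3 · 37²
Common: 3 = 3

3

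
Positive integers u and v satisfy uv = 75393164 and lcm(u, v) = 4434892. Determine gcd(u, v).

From gcd × lcm = uv: gcd = 75393164 / 4434892 = 17.

17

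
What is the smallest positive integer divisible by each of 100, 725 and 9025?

1046900

100 = 2² · 5²; 725 = 5² · 29; 9025 = 5² · 19²
lcm takes max exponent of each prime: 2² · 5² · 19² · 29 = 1046900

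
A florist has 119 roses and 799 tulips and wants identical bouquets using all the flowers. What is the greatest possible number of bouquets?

119 = 7 · 17
799 = 17 · 47
Common: 17 = 17

17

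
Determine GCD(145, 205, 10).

gcd(145, 205): 205 = 1·145 + 60; 145 = 2·60 + 25; 60 = 2·25 + 10; 25 = 2·10 + 5; 10 = 2·5 + 0 → 5
gcd(5, 10): 10 = 2·5 + 0 → 5

5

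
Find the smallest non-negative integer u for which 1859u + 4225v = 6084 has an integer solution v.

1

Euclid: 4225 = 2·1859 + 507; 1859 = 3·507 + 338; 507 = 1·338 + 169; 338 = 2·169 + 0 → gcd = 169; 6084 = 169·36.
Back-substitution yields 1859·(-9) + 4225·(4) = 169, so one solution is u = -9·36 = -324, v = 4·36 = 144.
Solutions in u differ by 4225/169 = 25; the one in [0, 25) is -324 mod 25 = 1.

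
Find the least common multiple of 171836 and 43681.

gcd first: 171836 = 3·43681 + 40793; 43681 = 1·40793 + 2888; 40793 = 14·2888 + 361; 2888 = 8·361 + 0 → gcd = 361
lcm = 171836·43681/gcd = 7505968316/361 = 20792156

20792156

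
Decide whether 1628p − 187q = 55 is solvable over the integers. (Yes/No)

Yes

gcd(1628, 187): 1628 = 8·187 + 132; 187 = 1·132 + 55; 132 = 2·55 + 22; 55 = 2·22 + 11; 22 = 2·11 + 0 → 11
11 divides 55, so a solution exists.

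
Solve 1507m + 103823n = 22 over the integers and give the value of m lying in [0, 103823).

9094

Euclid: 103823 = 68·1507 + 1347; 1507 = 1·1347 + 160; 1347 = 8·160 + 67; 160 = 2·67 + 26; 67 = 2·26 + 15; 26 = 1·15 + 11; 15 = 1·11 + 4; 11 = 2·4 + 3; 4 = 1·3 + 1; 3 = 3·1 + 0 → gcd = 1; 22 = 1·22.
Back-substitution yields 1507·(-27902) + 103823·(405) = 1, so one solution is m = -27902·22 = -613844, n = 405·22 = 8910.
Solutions in m differ by 103823/1 = 103823; the one in [0, 103823) is -613844 mod 103823 = 9094.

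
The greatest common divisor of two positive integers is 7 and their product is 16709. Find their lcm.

2387

Since gcd(a,b)·lcm(a,b) = ab, lcm = 16709/7 = 2387.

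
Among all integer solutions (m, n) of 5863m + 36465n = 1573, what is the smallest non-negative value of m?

106

gcd(5863, 36465) = 143 (Euclid: 36465 = 6·5863 + 1287; 5863 = 4·1287 + 715; 1287 = 1·715 + 572; 715 = 1·572 + 143; 572 = 4·143 + 0), and 143 | 1573.
Extended Euclid: 5863·(56) + 36465·(-9) = 143. Scale by 11: m₀ = 616.
General solution m = m₀ + 255t; reducing mod 255 gives m = 106 (and n = -17).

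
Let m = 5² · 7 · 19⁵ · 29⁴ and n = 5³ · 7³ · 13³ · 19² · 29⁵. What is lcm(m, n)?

4784011161535356102625

max exponent per prime: 5³ · 7³ · 13³ · 19⁵ · 29⁵ = 4784011161535356102625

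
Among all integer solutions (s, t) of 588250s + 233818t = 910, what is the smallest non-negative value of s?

gcd(588250, 233818) = 26 (Euclid: 588250 = 2·233818 + 120614; 233818 = 1·120614 + 113204; 120614 = 1·113204 + 7410; 113204 = 15·7410 + 2054; 7410 = 3·2054 + 1248; 2054 = 1·1248 + 806; 1248 = 1·806 + 442; 806 = 1·442 + 364; 442 = 1·364 + 78; 364 = 4·78 + 52; 78 = 1·52 + 26; 52 = 2·26 + 0), and 26 | 910.
Extended Euclid: 588250·(3187) + 233818·(-8018) = 26. Scale by 35: s₀ = 111545.
General solution s = s₀ + 8993k; reducing mod 8993 gives s = 3629 (and t = -9130).

3629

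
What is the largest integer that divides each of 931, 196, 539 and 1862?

49

gcd(931, 196): 931 = 4·196 + 147; 196 = 1·147 + 49; 147 = 3·49 + 0 → 49
gcd(49, 539): 539 = 11·49 + 0 → 49
gcd(49, 1862): 1862 = 38·49 + 0 → 49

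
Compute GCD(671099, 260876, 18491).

11

671099 = 11 · 13² · 19²; 260876 = 2² · 7² · 11³; 18491 = 11 · 41²
gcd takes min exponent of each prime: 11 = 11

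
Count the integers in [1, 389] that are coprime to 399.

211

Prime factors of 399: 3, 7, 19. Count integers ≤ 389 divisible by none of them.
By inclusion–exclusion: 389 − ⌊389/3⌋ − ⌊389/7⌋ − ⌊389/19⌋ + ⌊389/21⌋ + ⌊389/57⌋ + ⌊389/133⌋ − ⌊389/399⌋ = 211.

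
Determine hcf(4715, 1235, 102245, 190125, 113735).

5

4715 = 5 · 23 · 41; 1235 = 5 · 13 · 19; 102245 = 5 · 11² · 13²; 190125 = 3² · 5³ · 13²; 113735 = 5 · 23² · 43
gcd takes min exponent of each prime: 5 = 5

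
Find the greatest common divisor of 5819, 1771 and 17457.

gcd(5819, 1771): 5819 = 3·1771 + 506; 1771 = 3·506 + 253; 506 = 2·253 + 0 → 253
gcd(253, 17457): 17457 = 69·253 + 0 → 253

253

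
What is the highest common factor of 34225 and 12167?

1

Euclid: 34225 = 2·12167 + 9891; 12167 = 1·9891 + 2276; 9891 = 4·2276 + 787; 2276 = 2·787 + 702; 787 = 1·702 + 85; 702 = 8·85 + 22; 85 = 3·22 + 19; 22 = 1·19 + 3; 19 = 6·3 + 1; 3 = 3·1 + 0. Last nonzero remainder: 1.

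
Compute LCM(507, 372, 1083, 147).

lcm(507, 372) = 507·372/gcd = 188604/3 = 62868
lcm(62868, 1083) = 62868·1083/gcd = 68086044/3 = 22695348
lcm(22695348, 147) = 22695348·147/gcd = 3336216156/3 = 1112072052

1112072052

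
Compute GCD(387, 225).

387 = 3² · 43
225 = 3² · 5²
Common: 3² = 9

9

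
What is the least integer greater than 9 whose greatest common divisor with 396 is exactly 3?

15

gcd(x, 396) = 3 forces 3 | x; write x = 3s. Then gcd(3s, 3·132) = 3·gcd(s, 132), so need gcd(s, 132) = 1.
3s > 9 gives s ≥ 4. The least s ≥ 4 coprime to 132 is 5, so x = 3·5 = 15.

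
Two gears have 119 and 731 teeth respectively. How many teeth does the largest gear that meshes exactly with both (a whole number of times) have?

17

Euclid: 731 = 6·119 + 17; 119 = 7·17 + 0. Last nonzero remainder: 17.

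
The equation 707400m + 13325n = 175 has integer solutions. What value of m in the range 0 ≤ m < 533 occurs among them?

295

Euclid: 707400 = 53·13325 + 1175; 13325 = 11·1175 + 400; 1175 = 2·400 + 375; 400 = 1·375 + 25; 375 = 15·25 + 0 → gcd = 25; 175 = 25·7.
Back-substitution yields 707400·(-34) + 13325·(1805) = 25, so one solution is m = -34·7 = -238, n = 1805·7 = 12635.
Solutions in m differ by 13325/25 = 533; the one in [0, 533) is -238 mod 533 = 295.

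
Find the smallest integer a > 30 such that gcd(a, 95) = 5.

35

95 = 5·19. Any a with gcd(a, 95) = 5 is a multiple of 5, say 5s, with s coprime to 19.
Need s > 30/5, so s ≥ 7. First s ≥ 7 with gcd(s, 19) = 1 is s = 7. Thus a = 5·7 = 35.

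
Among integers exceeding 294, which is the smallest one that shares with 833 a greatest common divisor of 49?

gcd(a, 833) = 49 forces 49 | a; write a = 49s. Then gcd(49s, 49·17) = 49·gcd(s, 17), so need gcd(s, 17) = 1.
49s > 294 gives s ≥ 7. The least s ≥ 7 coprime to 17 is 7, so a = 49·7 = 343.

343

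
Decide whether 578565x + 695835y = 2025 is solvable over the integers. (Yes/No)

Yes

By Bézout, 578565x + 695835y = 2025 has integer solutions iff gcd(578565, 695835) | 2025.
Euclid: 695835 = 1·578565 + 117270; 578565 = 4·117270 + 109485; 117270 = 1·109485 + 7785; 109485 = 14·7785 + 495; 7785 = 15·495 + 360; 495 = 1·360 + 135; 360 = 2·135 + 90; 135 = 1·90 + 45; 90 = 2·45 + 0. gcd = 45; 2025 mod 45 = 0. Yes.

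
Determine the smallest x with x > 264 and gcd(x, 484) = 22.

286

Multiples of 22 above 264: 22·13, 22·14, … . Need the cofactor coprime to 484/22 = 22.
Checking s = 13, 14, … the first with gcd(s, 22) = 1 is s = 13, giving 286.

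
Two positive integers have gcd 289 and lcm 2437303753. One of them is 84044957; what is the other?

8381

Using ab = gcd(a,b)·lcm(a,b) = 289·2437303753 = 704380784617, we get b = 704380784617/84044957 = 8381.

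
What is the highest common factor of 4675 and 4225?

4675 = 5² · 11 · 17
4225 = 5² · 13²
Common: 5² = 25

25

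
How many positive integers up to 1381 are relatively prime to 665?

Prime factors of 665: 5, 7, 19. Count integers ≤ 1381 divisible by none of them.
By inclusion–exclusion: 1381 − ⌊1381/5⌋ − ⌊1381/7⌋ − ⌊1381/19⌋ + ⌊1381/35⌋ + ⌊1381/95⌋ + ⌊1381/133⌋ − ⌊1381/665⌋ = 897.

897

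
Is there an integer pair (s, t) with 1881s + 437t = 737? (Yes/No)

By Bézout, 1881s + 437t = 737 has integer solutions iff gcd(1881, 437) | 737.
Euclid: 1881 = 4·437 + 133; 437 = 3·133 + 38; 133 = 3·38 + 19; 38 = 2·19 + 0. gcd = 19; 737 mod 19 = 15. No.

No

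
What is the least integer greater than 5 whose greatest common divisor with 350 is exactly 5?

15

gcd(a, 350) = 5 forces 5 | a; write a = 5s. Then gcd(5s, 5·70) = 5·gcd(s, 70), so need gcd(s, 70) = 1.
5s > 5 gives s ≥ 2. The least s ≥ 2 coprime to 70 is 3, so a = 5·3 = 15.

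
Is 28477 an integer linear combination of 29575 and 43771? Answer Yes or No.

No

gcd(29575, 43771): 43771 = 1·29575 + 14196; 29575 = 2·14196 + 1183; 14196 = 12·1183 + 0 → 1183
1183 does not divide 28477, so a solution does not exist.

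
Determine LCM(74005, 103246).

74005 = 5 · 19² · 41; 103246 = 2 · 11 · 13 · 19²
max exponents: 2 · 5 · 11 · 13 · 19² · 41 = 21165430

21165430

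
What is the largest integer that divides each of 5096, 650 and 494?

26

gcd(5096, 650): 5096 = 7·650 + 546; 650 = 1·546 + 104; 546 = 5·104 + 26; 104 = 4·26 + 0 → 26
gcd(26, 494): 494 = 19·26 + 0 → 26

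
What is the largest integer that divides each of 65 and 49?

1

65 = 5 · 13
49 = 7²
Common: 1 = 1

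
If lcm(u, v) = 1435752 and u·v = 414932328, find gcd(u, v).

gcd·lcm = product, so gcd = 414932328/1435752 = 289.

289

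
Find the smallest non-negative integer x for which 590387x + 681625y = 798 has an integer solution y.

254

gcd(590387, 681625) = 133 (Euclid: 681625 = 1·590387 + 91238; 590387 = 6·91238 + 42959; 91238 = 2·42959 + 5320; 42959 = 8·5320 + 399; 5320 = 13·399 + 133; 399 = 3·133 + 0), and 133 | 798.
Extended Euclid: 590387·(-1666) + 681625·(1443) = 133. Scale by 6: x₀ = -9996.
General solution x = x₀ + 5125t; reducing mod 5125 gives x = 254 (and y = -220).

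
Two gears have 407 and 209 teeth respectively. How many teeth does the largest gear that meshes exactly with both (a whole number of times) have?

407 = 11 · 37
209 = 11 · 19
Common: 11 = 11

11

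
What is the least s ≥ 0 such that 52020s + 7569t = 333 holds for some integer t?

597

Euclid: 52020 = 6·7569 + 6606; 7569 = 1·6606 + 963; 6606 = 6·963 + 828; 963 = 1·828 + 135; 828 = 6·135 + 18; 135 = 7·18 + 9; 18 = 2·9 + 0 → gcd = 9; 333 = 9·37.
Back-substitution yields 52020·(-393) + 7569·(2701) = 9, so one solution is s = -393·37 = -14541, t = 2701·37 = 99937.
Solutions in s differ by 7569/9 = 841; the one in [0, 841) is -14541 mod 841 = 597.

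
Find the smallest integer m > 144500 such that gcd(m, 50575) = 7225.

158950

Multiples of 7225 above 144500: 7225·21, 7225·22, … . Need the cofactor coprime to 50575/7225 = 7.
Checking s = 21, 22, … the first with gcd(s, 7) = 1 is s = 22, giving 158950.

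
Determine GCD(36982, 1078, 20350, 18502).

36982 = 2 · 11 · 41²; 1078 = 2 · 7² · 11; 20350 = 2 · 5² · 11 · 37; 18502 = 2 · 11 · 29²
gcd takes min exponent of each prime: 2 · 11 = 22

22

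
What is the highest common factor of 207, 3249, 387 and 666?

9

gcd(207, 3249): 3249 = 15·207 + 144; 207 = 1·144 + 63; 144 = 2·63 + 18; 63 = 3·18 + 9; 18 = 2·9 + 0 → 9
gcd(9, 387): 387 = 43·9 + 0 → 9
gcd(9, 666): 666 = 74·9 + 0 → 9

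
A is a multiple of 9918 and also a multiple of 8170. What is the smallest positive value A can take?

2132370

9918 = 2 · 3² · 19 · 29; 8170 = 2 · 5 · 19 · 43
max exponents: 2 · 3² · 5 · 19 · 29 · 43 = 2132370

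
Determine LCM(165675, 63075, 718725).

1335225024525

165675 = 3 · 5² · 47²; 63075 = 3 · 5² · 29²; 718725 = 3 · 5² · 7 · 37²
lcm takes max exponent of each prime: 3 · 5² · 7 · 29² · 37² · 47² = 1335225024525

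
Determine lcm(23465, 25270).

328510

23465 = 5 · 13 · 19²; 25270 = 2 · 5 · 7 · 19²
max exponents: 2 · 5 · 7 · 13 · 19² = 328510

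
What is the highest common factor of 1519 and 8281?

49

1519 = 7² · 31
8281 = 7² · 13²
Common: 7² = 49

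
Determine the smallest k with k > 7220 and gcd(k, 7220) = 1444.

8664

gcd(k, 7220) = 1444 forces 1444 | k; write k = 1444s. Then gcd(1444s, 1444·5) = 1444·gcd(s, 5), so need gcd(s, 5) = 1.
1444s > 7220 gives s ≥ 6. The least s ≥ 6 coprime to 5 is 6, so k = 1444·6 = 8664.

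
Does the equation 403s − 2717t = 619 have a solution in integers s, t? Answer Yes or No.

No

gcd(403, 2717): 2717 = 6·403 + 299; 403 = 1·299 + 104; 299 = 2·104 + 91; 104 = 1·91 + 13; 91 = 7·13 + 0 → 13
13 does not divide 619, so a solution does not exist.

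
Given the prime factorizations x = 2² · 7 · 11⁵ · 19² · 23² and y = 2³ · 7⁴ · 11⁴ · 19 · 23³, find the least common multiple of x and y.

max exponent per prime: 2³ · 7⁴ · 11⁵ · 19² · 23³ = 13587397559539496

13587397559539496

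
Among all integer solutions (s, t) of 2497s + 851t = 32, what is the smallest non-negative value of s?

Reduce mod 851: 2497s ≡ 32 (mod 851). With g = gcd(2497, 851) = 1 dividing 32, divide through: 2497s ≡ 32 (mod 851).
Since gcd(2497, 851) = 1, s ≡ 32·(2497)⁻¹ ≡ 121 (mod 851). Smallest non-negative: 121.

121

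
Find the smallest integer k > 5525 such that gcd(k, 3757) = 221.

5746

Multiples of 221 above 5525: 221·26, 221·27, … . Need the cofactor coprime to 3757/221 = 17.
Checking s = 26, 27, … the first with gcd(s, 17) = 1 is s = 26, giving 5746.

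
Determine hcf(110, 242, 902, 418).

22

110 = 2 · 5 · 11; 242 = 2 · 11²; 902 = 2 · 11 · 41; 418 = 2 · 11 · 19
gcd takes min exponent of each prime: 2 · 11 = 22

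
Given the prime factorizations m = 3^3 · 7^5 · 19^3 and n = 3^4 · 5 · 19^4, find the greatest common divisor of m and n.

185193

min exponent per shared prime: 3^3 · 19^3 = 185193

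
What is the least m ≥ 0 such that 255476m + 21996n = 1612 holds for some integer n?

gcd(255476, 21996) = 52 (Euclid: 255476 = 11·21996 + 13520; 21996 = 1·13520 + 8476; 13520 = 1·8476 + 5044; 8476 = 1·5044 + 3432; 5044 = 1·3432 + 1612; 3432 = 2·1612 + 208; 1612 = 7·208 + 156; 208 = 1·156 + 52; 156 = 3·52 + 0), and 52 | 1612.
Extended Euclid: 255476·(-109) + 21996·(1266) = 52. Scale by 31: m₀ = -3379.
General solution m = m₀ + 423t; reducing mod 423 gives m = 5 (and n = -58).

5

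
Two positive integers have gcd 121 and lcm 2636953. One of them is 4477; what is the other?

Using uv = gcd(u,v)·lcm(u,v) = 121·2636953 = 319071313, we get v = 319071313/4477 = 71269.

71269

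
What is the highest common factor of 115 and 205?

5

115 = 5 · 23
205 = 5 · 41
Common: 5 = 5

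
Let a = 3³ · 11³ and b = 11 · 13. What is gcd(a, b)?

11

min exponent per shared prime: 11 = 11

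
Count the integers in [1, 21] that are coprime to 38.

10

Prime factors of 38: 2, 19. Count integers ≤ 21 divisible by none of them.
By inclusion–exclusion: 21 − ⌊21/2⌋ − ⌊21/19⌋ + ⌊21/38⌋ = 10.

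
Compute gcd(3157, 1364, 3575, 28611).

11

3157 = 7 · 11 · 41; 1364 = 2² · 11 · 31; 3575 = 5² · 11 · 13; 28611 = 3² · 11 · 17²
gcd takes min exponent of each prime: 11 = 11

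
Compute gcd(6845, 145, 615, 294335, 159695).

5

gcd(6845, 145): 6845 = 47·145 + 30; 145 = 4·30 + 25; 30 = 1·25 + 5; 25 = 5·5 + 0 → 5
gcd(5, 615): 615 = 123·5 + 0 → 5
gcd(5, 294335): 294335 = 58867·5 + 0 → 5
gcd(5, 159695): 159695 = 31939·5 + 0 → 5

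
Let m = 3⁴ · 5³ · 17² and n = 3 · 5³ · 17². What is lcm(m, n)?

max exponent per prime: 3⁴ · 5³ · 17² = 2926125

2926125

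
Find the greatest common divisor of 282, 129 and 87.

3

282 = 2 · 3 · 47; 129 = 3 · 43; 87 = 3 · 29
gcd takes min exponent of each prime: 3 = 3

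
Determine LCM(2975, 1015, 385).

949025

2975 = 5² · 7 · 17; 1015 = 5 · 7 · 29; 385 = 5 · 7 · 11
lcm takes max exponent of each prime: 5² · 7 · 11 · 17 · 29 = 949025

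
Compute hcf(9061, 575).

1

Euclid: 9061 = 15·575 + 436; 575 = 1·436 + 139; 436 = 3·139 + 19; 139 = 7·19 + 6; 19 = 3·6 + 1; 6 = 6·1 + 0. Last nonzero remainder: 1.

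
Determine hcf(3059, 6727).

3059 = 7 · 19 · 23
6727 = 7 · 31²
Common: 7 = 7

7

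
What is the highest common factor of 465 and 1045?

5

Euclid: 1045 = 2·465 + 115; 465 = 4·115 + 5; 115 = 23·5 + 0. Last nonzero remainder: 5.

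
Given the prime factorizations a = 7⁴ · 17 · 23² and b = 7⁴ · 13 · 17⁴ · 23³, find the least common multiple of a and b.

31718650818491

max exponent per prime: 7⁴ · 13 · 17⁴ · 23³ = 31718650818491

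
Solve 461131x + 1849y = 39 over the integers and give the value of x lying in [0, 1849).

1036

gcd(461131, 1849) = 1 (Euclid: 461131 = 249·1849 + 730; 1849 = 2·730 + 389; 730 = 1·389 + 341; 389 = 1·341 + 48; 341 = 7·48 + 5; 48 = 9·5 + 3; 5 = 1·3 + 2; 3 = 1·2 + 1; 2 = 2·1 + 0), and 1 | 39.
Extended Euclid: 461131·(-732) + 1849·(182557) = 1. Scale by 39: x₀ = -28548.
General solution x = x₀ + 1849t; reducing mod 1849 gives x = 1036 (and y = -258373).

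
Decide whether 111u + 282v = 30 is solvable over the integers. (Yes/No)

Yes

By Bézout, 111u + 282v = 30 has integer solutions iff gcd(111, 282) | 30.
Euclid: 282 = 2·111 + 60; 111 = 1·60 + 51; 60 = 1·51 + 9; 51 = 5·9 + 6; 9 = 1·6 + 3; 6 = 2·3 + 0. gcd = 3; 30 mod 3 = 0. Yes.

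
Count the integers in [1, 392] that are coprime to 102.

123

102 = 2·3·17. Inclusion–exclusion on these primes:
392 − ⌊392/2⌋ − ⌊392/3⌋ − ⌊392/17⌋ + ⌊392/6⌋ + ⌊392/34⌋ + ⌊392/51⌋ − ⌊392/102⌋ = 123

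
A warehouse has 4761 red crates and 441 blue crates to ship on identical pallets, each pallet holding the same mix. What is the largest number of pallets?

9

Euclid: 4761 = 10·441 + 351; 441 = 1·351 + 90; 351 = 3·90 + 81; 90 = 1·81 + 9; 81 = 9·9 + 0. Last nonzero remainder: 9.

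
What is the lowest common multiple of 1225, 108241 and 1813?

100122925

lcm(1225, 108241) = 1225·108241/gcd = 132595225/49 = 2706025
lcm(2706025, 1813) = 2706025·1813/gcd = 4906023325/49 = 100122925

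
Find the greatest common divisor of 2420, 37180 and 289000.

20

2420 = 2² · 5 · 11²; 37180 = 2² · 5 · 11 · 13²; 289000 = 2³ · 5³ · 17²
gcd takes min exponent of each prime: 2² · 5 = 20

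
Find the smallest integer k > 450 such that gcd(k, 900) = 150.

750

Multiples of 150 above 450: 150·4, 150·5, … . Need the cofactor coprime to 900/150 = 6.
Checking s = 4, 5, … the first with gcd(s, 6) = 1 is s = 5, giving 750.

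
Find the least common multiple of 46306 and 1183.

324142

46306 = 2 · 13² · 137; 1183 = 7 · 13²
max exponents: 2 · 7 · 13² · 137 = 324142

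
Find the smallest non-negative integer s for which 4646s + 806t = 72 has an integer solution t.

gcd(4646, 806) = 2 (Euclid: 4646 = 5·806 + 616; 806 = 1·616 + 190; 616 = 3·190 + 46; 190 = 4·46 + 6; 46 = 7·6 + 4; 6 = 1·4 + 2; 4 = 2·2 + 0), and 2 | 72.
Extended Euclid: 4646·(-140) + 806·(807) = 2. Scale by 36: s₀ = -5040.
General solution s = s₀ + 403k; reducing mod 403 gives s = 199 (and t = -1147).

199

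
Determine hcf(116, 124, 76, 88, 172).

116 = 2² · 29; 124 = 2² · 31; 76 = 2² · 19; 88 = 2³ · 11; 172 = 2² · 43
gcd takes min exponent of each prime: 2² = 4

4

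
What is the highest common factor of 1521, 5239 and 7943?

169

gcd(1521, 5239): 5239 = 3·1521 + 676; 1521 = 2·676 + 169; 676 = 4·169 + 0 → 169
gcd(169, 7943): 7943 = 47·169 + 0 → 169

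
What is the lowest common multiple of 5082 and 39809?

238854

5082 = 2 · 3 · 7 · 11²; 39809 = 7 · 11² · 47
max exponents: 2 · 3 · 7 · 11² · 47 = 238854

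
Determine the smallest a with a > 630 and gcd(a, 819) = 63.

693

Multiples of 63 above 630: 63·11, 63·12, … . Need the cofactor coprime to 819/63 = 13.
Checking s = 11, 12, … the first with gcd(s, 13) = 1 is s = 11, giving 693.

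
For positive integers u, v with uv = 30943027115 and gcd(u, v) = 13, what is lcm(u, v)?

2380232855

Since gcd(u,v)·lcm(u,v) = uv, lcm = 30943027115/13 = 2380232855.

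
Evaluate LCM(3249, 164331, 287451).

5248567809

3249 = 3² · 19²; 164331 = 3² · 19 · 31²; 287451 = 3² · 19 · 41²
lcm takes max exponent of each prime: 3² · 19² · 31² · 41² = 5248567809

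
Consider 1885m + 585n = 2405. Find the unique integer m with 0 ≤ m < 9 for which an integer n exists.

5

Reduce mod 585: 1885m ≡ 2405 (mod 585). With g = gcd(1885, 585) = 65 dividing 2405, divide through: 29m ≡ 37 (mod 9).
Since gcd(29, 9) = 1, m ≡ 37·(29)⁻¹ ≡ 5 (mod 9). Smallest non-negative: 5.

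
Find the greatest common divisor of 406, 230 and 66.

gcd(406, 230): 406 = 1·230 + 176; 230 = 1·176 + 54; 176 = 3·54 + 14; 54 = 3·14 + 12; 14 = 1·12 + 2; 12 = 6·2 + 0 → 2
gcd(2, 66): 66 = 33·2 + 0 → 2

2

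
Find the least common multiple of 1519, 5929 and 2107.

lcm(1519, 5929) = 1519·5929/gcd = 9006151/49 = 183799
lcm(183799, 2107) = 183799·2107/gcd = 387264493/49 = 7903357

7903357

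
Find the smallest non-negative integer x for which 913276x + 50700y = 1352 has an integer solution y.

2

gcd(913276, 50700) = 676 (Euclid: 913276 = 18·50700 + 676; 50700 = 75·676 + 0), and 676 | 1352.
Extended Euclid: 913276·(1) + 50700·(-18) = 676. Scale by 2: x₀ = 2.
General solution x = x₀ + 75t; reducing mod 75 gives x = 2 (and y = -36).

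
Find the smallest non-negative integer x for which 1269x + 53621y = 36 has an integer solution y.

Euclid: 53621 = 42·1269 + 323; 1269 = 3·323 + 300; 323 = 1·300 + 23; 300 = 13·23 + 1; 23 = 23·1 + 0 → gcd = 1; 36 = 1·36.
Back-substitution yields 1269·(2324) + 53621·(-55) = 1, so one solution is x = 2324·36 = 83664, y = -55·36 = -1980.
Solutions in x differ by 53621/1 = 53621; the one in [0, 53621) is 83664 mod 53621 = 30043.

30043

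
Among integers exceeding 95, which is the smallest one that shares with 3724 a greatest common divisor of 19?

171

3724 = 19·196. Any t with gcd(t, 3724) = 19 is a multiple of 19, say 19s, with s coprime to 196.
Need s > 95/19, so s ≥ 6. First s ≥ 6 with gcd(s, 196) = 1 is s = 9. Thus t = 19·9 = 171.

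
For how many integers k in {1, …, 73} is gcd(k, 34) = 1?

35

34 = 2·17. Inclusion–exclusion on these primes:
73 − ⌊73/2⌋ − ⌊73/17⌋ + ⌊73/34⌋ = 35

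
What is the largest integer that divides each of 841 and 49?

Euclid: 841 = 17·49 + 8; 49 = 6·8 + 1; 8 = 8·1 + 0. Last nonzero remainder: 1.

1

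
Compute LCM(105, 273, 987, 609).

1860495

lcm(105, 273) = 105·273/gcd = 28665/21 = 1365
lcm(1365, 987) = 1365·987/gcd = 1347255/21 = 64155
lcm(64155, 609) = 64155·609/gcd = 39070395/21 = 1860495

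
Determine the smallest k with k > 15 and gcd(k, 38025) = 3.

21

38025 = 3·12675. Any k with gcd(k, 38025) = 3 is a multiple of 3, say 3s, with s coprime to 12675.
Need s > 15/3, so s ≥ 6. First s ≥ 6 with gcd(s, 12675) = 1 is s = 7. Thus k = 3·7 = 21.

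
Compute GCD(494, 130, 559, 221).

gcd(494, 130): 494 = 3·130 + 104; 130 = 1·104 + 26; 104 = 4·26 + 0 → 26
gcd(26, 559): 559 = 21·26 + 13; 26 = 2·13 + 0 → 13
gcd(13, 221): 221 = 17·13 + 0 → 13

13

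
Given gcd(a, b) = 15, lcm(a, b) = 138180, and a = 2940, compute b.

a·b = gcd·lcm = 15·138180 = 2072700, so b = 2072700/2940 = 705.

705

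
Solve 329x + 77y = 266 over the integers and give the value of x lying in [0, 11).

gcd(329, 77) = 7 (Euclid: 329 = 4·77 + 21; 77 = 3·21 + 14; 21 = 1·14 + 7; 14 = 2·7 + 0), and 7 | 266.
Extended Euclid: 329·(4) + 77·(-17) = 7. Scale by 38: x₀ = 152.
General solution x = x₀ + 11t; reducing mod 11 gives x = 9 (and y = -35).

9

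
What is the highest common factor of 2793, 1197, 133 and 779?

19

gcd(2793, 1197): 2793 = 2·1197 + 399; 1197 = 3·399 + 0 → 399
gcd(399, 133): 399 = 3·133 + 0 → 133
gcd(133, 779): 779 = 5·133 + 114; 133 = 1·114 + 19; 114 = 6·19 + 0 → 19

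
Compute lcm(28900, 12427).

28900 = 2² · 5² · 17²; 12427 = 17² · 43
max exponents: 2² · 5² · 17² · 43 = 1242700

1242700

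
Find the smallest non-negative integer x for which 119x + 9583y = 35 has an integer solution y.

Reduce mod 9583: 119x ≡ 35 (mod 9583). With g = gcd(119, 9583) = 7 dividing 35, divide through: 17x ≡ 5 (mod 1369).
Since gcd(17, 1369) = 1, x ≡ 5·(17)⁻¹ ≡ 564 (mod 1369). Smallest non-negative: 564.

564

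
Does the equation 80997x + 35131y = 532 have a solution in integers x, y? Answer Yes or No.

Yes

gcd(80997, 35131): 80997 = 2·35131 + 10735; 35131 = 3·10735 + 2926; 10735 = 3·2926 + 1957; 2926 = 1·1957 + 969; 1957 = 2·969 + 19; 969 = 51·19 + 0 → 19
19 divides 532, so a solution exists.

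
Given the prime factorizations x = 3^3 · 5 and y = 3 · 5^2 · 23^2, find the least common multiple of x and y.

357075

max exponent per prime: 3^3 · 5^2 · 23^2 = 357075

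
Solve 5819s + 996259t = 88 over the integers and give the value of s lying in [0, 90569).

gcd(5819, 996259) = 11 (Euclid: 996259 = 171·5819 + 1210; 5819 = 4·1210 + 979; 1210 = 1·979 + 231; 979 = 4·231 + 55; 231 = 4·55 + 11; 55 = 5·11 + 0), and 11 | 88.
Extended Euclid: 5819·(-17292) + 996259·(101) = 11. Scale by 8: s₀ = -138336.
General solution s = s₀ + 90569k; reducing mod 90569 gives s = 42802 (and t = -250).

42802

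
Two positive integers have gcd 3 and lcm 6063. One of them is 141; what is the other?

Using pq = gcd(p,q)·lcm(p,q) = 3·6063 = 18189, we get q = 18189/141 = 129.

129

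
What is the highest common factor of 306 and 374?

34

Euclid: 374 = 1·306 + 68; 306 = 4·68 + 34; 68 = 2·34 + 0. Last nonzero remainder: 34.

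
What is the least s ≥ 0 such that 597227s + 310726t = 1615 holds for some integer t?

gcd(597227, 310726) = 323 (Euclid: 597227 = 1·310726 + 286501; 310726 = 1·286501 + 24225; 286501 = 11·24225 + 20026; 24225 = 1·20026 + 4199; 20026 = 4·4199 + 3230; 4199 = 1·3230 + 969; 3230 = 3·969 + 323; 969 = 3·323 + 0), and 323 | 1615.
Extended Euclid: 597227·(295) + 310726·(-567) = 323. Scale by 5: s₀ = 1475.
General solution s = s₀ + 962k; reducing mod 962 gives s = 513 (and t = -986).

513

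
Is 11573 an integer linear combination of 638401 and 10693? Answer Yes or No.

No

By Bézout, 638401x + 10693y = 11573 has integer solutions iff gcd(638401, 10693) | 11573.
Euclid: 638401 = 59·10693 + 7514; 10693 = 1·7514 + 3179; 7514 = 2·3179 + 1156; 3179 = 2·1156 + 867; 1156 = 1·867 + 289; 867 = 3·289 + 0. gcd = 289; 11573 mod 289 = 13. No.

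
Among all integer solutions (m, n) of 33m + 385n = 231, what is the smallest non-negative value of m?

Euclid: 385 = 11·33 + 22; 33 = 1·22 + 11; 22 = 2·11 + 0 → gcd = 11; 231 = 11·21.
Back-substitution yields 33·(12) + 385·(-1) = 11, so one solution is m = 12·21 = 252, n = -1·21 = -21.
Solutions in m differ by 385/11 = 35; the one in [0, 35) is 252 mod 35 = 7.

7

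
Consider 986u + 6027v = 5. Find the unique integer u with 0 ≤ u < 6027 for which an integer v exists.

Euclid: 6027 = 6·986 + 111; 986 = 8·111 + 98; 111 = 1·98 + 13; 98 = 7·13 + 7; 13 = 1·7 + 6; 7 = 1·6 + 1; 6 = 6·1 + 0 → gcd = 1; 5 = 1·5.
Back-substitution yields 986·(923) + 6027·(-151) = 1, so one solution is u = 923·5 = 4615, v = -151·5 = -755.
Solutions in u differ by 6027/1 = 6027; the one in [0, 6027) is 4615 mod 6027 = 4615.

4615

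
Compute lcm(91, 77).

91 = 7 · 13; 77 = 7 · 11
max exponents: 7 · 11 · 13 = 1001

1001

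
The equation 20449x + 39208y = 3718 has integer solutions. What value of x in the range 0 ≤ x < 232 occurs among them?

Reduce mod 39208: 20449x ≡ 3718 (mod 39208). With g = gcd(20449, 39208) = 169 dividing 3718, divide through: 121x ≡ 22 (mod 232).
Since gcd(121, 232) = 1, x ≡ 22·(121)⁻¹ ≡ 190 (mod 232). Smallest non-negative: 190.

190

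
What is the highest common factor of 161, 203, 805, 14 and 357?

gcd(161, 203): 203 = 1·161 + 42; 161 = 3·42 + 35; 42 = 1·35 + 7; 35 = 5·7 + 0 → 7
gcd(7, 805): 805 = 115·7 + 0 → 7
gcd(7, 14): 14 = 2·7 + 0 → 7
gcd(7, 357): 357 = 51·7 + 0 → 7

7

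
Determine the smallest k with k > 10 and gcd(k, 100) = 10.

gcd(k, 100) = 10 forces 10 | k; write k = 10s. Then gcd(10s, 10·10) = 10·gcd(s, 10), so need gcd(s, 10) = 1.
10s > 10 gives s ≥ 2. The least s ≥ 2 coprime to 10 is 3, so k = 10·3 = 30.

30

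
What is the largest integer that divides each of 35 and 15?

5

35 = 5 · 7
15 = 3 · 5
Common: 5 = 5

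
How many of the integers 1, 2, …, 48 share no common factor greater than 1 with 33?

29

Prime factors of 33: 3, 11. Count integers ≤ 48 divisible by none of them.
By inclusion–exclusion: 48 − ⌊48/3⌋ − ⌊48/11⌋ + ⌊48/33⌋ = 29.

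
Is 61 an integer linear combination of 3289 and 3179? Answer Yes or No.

gcd(3289, 3179): 3289 = 1·3179 + 110; 3179 = 28·110 + 99; 110 = 1·99 + 11; 99 = 9·11 + 0 → 11
11 does not divide 61, so a solution does not exist.

No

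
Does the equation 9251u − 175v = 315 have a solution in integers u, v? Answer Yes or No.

Yes

gcd(9251, 175): 9251 = 52·175 + 151; 175 = 1·151 + 24; 151 = 6·24 + 7; 24 = 3·7 + 3; 7 = 2·3 + 1; 3 = 3·1 + 0 → 1
1 divides 315, so a solution exists.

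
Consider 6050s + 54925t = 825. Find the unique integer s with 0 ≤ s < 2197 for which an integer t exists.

Euclid: 54925 = 9·6050 + 475; 6050 = 12·475 + 350; 475 = 1·350 + 125; 350 = 2·125 + 100; 125 = 1·100 + 25; 100 = 4·25 + 0 → gcd = 25; 825 = 25·33.
Back-substitution yields 6050·(-463) + 54925·(51) = 25, so one solution is s = -463·33 = -15279, t = 51·33 = 1683.
Solutions in s differ by 54925/25 = 2197; the one in [0, 2197) is -15279 mod 2197 = 100.

100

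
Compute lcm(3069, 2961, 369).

lcm(3069, 2961) = 3069·2961/gcd = 9087309/9 = 1009701
lcm(1009701, 369) = 1009701·369/gcd = 372579669/9 = 41397741

41397741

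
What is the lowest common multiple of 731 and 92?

gcd first: 731 = 7·92 + 87; 92 = 1·87 + 5; 87 = 17·5 + 2; 5 = 2·2 + 1; 2 = 2·1 + 0 → gcd = 1
lcm = 731·92/gcd = 67252/1 = 67252

67252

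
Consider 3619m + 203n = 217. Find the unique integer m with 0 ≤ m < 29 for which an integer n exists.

17

gcd(3619, 203) = 7 (Euclid: 3619 = 17·203 + 168; 203 = 1·168 + 35; 168 = 4·35 + 28; 35 = 1·28 + 7; 28 = 4·7 + 0), and 7 | 217.
Extended Euclid: 3619·(-6) + 203·(107) = 7. Scale by 31: m₀ = -186.
General solution m = m₀ + 29t; reducing mod 29 gives m = 17 (and n = -302).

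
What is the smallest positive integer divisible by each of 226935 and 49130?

226935 = 3³ · 5 · 41²; 49130 = 2 · 5 · 17³
max exponents: 2 · 3³ · 5 · 17³ · 41² = 2229863310

2229863310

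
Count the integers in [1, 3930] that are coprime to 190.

190 = 2·5·19. Inclusion–exclusion on these primes:
3930 − ⌊3930/2⌋ − ⌊3930/5⌋ − ⌊3930/19⌋ + ⌊3930/10⌋ + ⌊3930/38⌋ + ⌊3930/95⌋ − ⌊3930/190⌋ = 1490

1490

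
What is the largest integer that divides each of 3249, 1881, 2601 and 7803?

9

gcd(3249, 1881): 3249 = 1·1881 + 1368; 1881 = 1·1368 + 513; 1368 = 2·513 + 342; 513 = 1·342 + 171; 342 = 2·171 + 0 → 171
gcd(171, 2601): 2601 = 15·171 + 36; 171 = 4·36 + 27; 36 = 1·27 + 9; 27 = 3·9 + 0 → 9
gcd(9, 7803): 7803 = 867·9 + 0 → 9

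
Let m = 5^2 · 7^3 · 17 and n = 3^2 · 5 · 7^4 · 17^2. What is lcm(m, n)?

156125025

max exponent per prime: 3^2 · 5^2 · 7^4 · 17^2 = 156125025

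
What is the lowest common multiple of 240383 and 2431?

4086511

gcd first: 240383 = 98·2431 + 2145; 2431 = 1·2145 + 286; 2145 = 7·286 + 143; 286 = 2·143 + 0 → gcd = 143
lcm = 240383·2431/gcd = 584371073/143 = 4086511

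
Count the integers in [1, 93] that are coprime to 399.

399 = 3·7·19. Inclusion–exclusion on these primes:
93 − ⌊93/3⌋ − ⌊93/7⌋ − ⌊93/19⌋ + ⌊93/21⌋ + ⌊93/57⌋ + ⌊93/133⌋ − ⌊93/399⌋ = 50

50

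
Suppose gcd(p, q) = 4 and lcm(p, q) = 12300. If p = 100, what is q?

492

p·q = gcd·lcm = 4·12300 = 49200, so q = 49200/100 = 492.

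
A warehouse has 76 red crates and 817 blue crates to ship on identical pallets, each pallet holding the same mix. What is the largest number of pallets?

Euclid: 817 = 10·76 + 57; 76 = 1·57 + 19; 57 = 3·19 + 0. Last nonzero remainder: 19.

19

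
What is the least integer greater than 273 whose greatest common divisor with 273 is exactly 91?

Multiples of 91 above 273: 91·4, 91·5, … . Need the cofactor coprime to 273/91 = 3.
Checking s = 4, 5, … the first with gcd(s, 3) = 1 is s = 4, giving 364.

364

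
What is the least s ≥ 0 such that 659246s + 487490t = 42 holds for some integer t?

Reduce mod 487490: 659246s ≡ 42 (mod 487490). With g = gcd(659246, 487490) = 2 dividing 42, divide through: 329623s ≡ 21 (mod 243745).
Since gcd(329623, 243745) = 1, s ≡ 21·(329623)⁻¹ ≡ 112387 (mod 243745). Smallest non-negative: 112387.

112387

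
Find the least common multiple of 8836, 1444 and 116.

8836 = 2² · 47²; 1444 = 2² · 19²; 116 = 2² · 29
lcm takes max exponent of each prime: 2² · 19² · 29 · 47² = 92504084

92504084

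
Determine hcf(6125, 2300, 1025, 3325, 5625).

6125 = 5³ · 7²; 2300 = 2² · 5² · 23; 1025 = 5² · 41; 3325 = 5² · 7 · 19; 5625 = 3² · 5⁴
gcd takes min exponent of each prime: 5² = 25

25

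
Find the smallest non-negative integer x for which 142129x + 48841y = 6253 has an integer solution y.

232

gcd(142129, 48841) = 169 (Euclid: 142129 = 2·48841 + 44447; 48841 = 1·44447 + 4394; 44447 = 10·4394 + 507; 4394 = 8·507 + 338; 507 = 1·338 + 169; 338 = 2·169 + 0), and 169 | 6253.
Extended Euclid: 142129·(100) + 48841·(-291) = 169. Scale by 37: x₀ = 3700.
General solution x = x₀ + 289t; reducing mod 289 gives x = 232 (and y = -675).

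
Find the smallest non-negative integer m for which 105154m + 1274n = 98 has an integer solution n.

gcd(105154, 1274) = 98 (Euclid: 105154 = 82·1274 + 686; 1274 = 1·686 + 588; 686 = 1·588 + 98; 588 = 6·98 + 0), and 98 | 98.
Extended Euclid: 105154·(2) + 1274·(-165) = 98. Scale by 1: m₀ = 2.
General solution m = m₀ + 13t; reducing mod 13 gives m = 2 (and n = -165).

2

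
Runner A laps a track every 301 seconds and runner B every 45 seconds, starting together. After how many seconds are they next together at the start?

13545

301 = 7 · 43; 45 = 3² · 5
max exponents: 3² · 5 · 7 · 43 = 13545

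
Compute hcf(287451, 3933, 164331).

171

287451 = 3² · 19 · 41²; 3933 = 3² · 19 · 23; 164331 = 3² · 19 · 31²
gcd takes min exponent of each prime: 3² · 19 = 171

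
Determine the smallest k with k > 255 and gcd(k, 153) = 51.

Multiples of 51 above 255: 51·6, 51·7, … . Need the cofactor coprime to 153/51 = 3.
Checking s = 6, 7, … the first with gcd(s, 3) = 1 is s = 7, giving 357.

357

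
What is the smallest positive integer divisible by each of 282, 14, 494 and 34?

282 = 2 · 3 · 47; 14 = 2 · 7; 494 = 2 · 13 · 19; 34 = 2 · 17
lcm takes max exponent of each prime: 2 · 3 · 7 · 13 · 17 · 19 · 47 = 8288826

8288826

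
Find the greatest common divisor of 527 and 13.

1

527 = 17 · 31
13 = 13
Common: 1 = 1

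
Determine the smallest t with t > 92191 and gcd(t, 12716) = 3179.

Multiples of 3179 above 92191: 3179·30, 3179·31, … . Need the cofactor coprime to 12716/3179 = 4.
Checking s = 30, 31, … the first with gcd(s, 4) = 1 is s = 31, giving 98549.

98549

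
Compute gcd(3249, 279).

Euclid: 3249 = 11·279 + 180; 279 = 1·180 + 99; 180 = 1·99 + 81; 99 = 1·81 + 18; 81 = 4·18 + 9; 18 = 2·9 + 0. Last nonzero remainder: 9.

9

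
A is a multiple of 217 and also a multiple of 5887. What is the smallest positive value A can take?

182497

gcd first: 5887 = 27·217 + 28; 217 = 7·28 + 21; 28 = 1·21 + 7; 21 = 3·7 + 0 → gcd = 7
lcm = 217·5887/gcd = 1277479/7 = 182497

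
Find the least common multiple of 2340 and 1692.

109980

2340 = 2² · 3² · 5 · 13; 1692 = 2² · 3² · 47
max exponents: 2² · 3² · 5 · 13 · 47 = 109980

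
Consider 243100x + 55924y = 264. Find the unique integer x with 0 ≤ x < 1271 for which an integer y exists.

147

Euclid: 243100 = 4·55924 + 19404; 55924 = 2·19404 + 17116; 19404 = 1·17116 + 2288; 17116 = 7·2288 + 1100; 2288 = 2·1100 + 88; 1100 = 12·88 + 44; 88 = 2·44 + 0 → gcd = 44; 264 = 44·6.
Back-substitution yields 243100·(-611) + 55924·(2656) = 44, so one solution is x = -611·6 = -3666, y = 2656·6 = 15936.
Solutions in x differ by 55924/44 = 1271; the one in [0, 1271) is -3666 mod 1271 = 147.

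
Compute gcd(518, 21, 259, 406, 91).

gcd(518, 21): 518 = 24·21 + 14; 21 = 1·14 + 7; 14 = 2·7 + 0 → 7
gcd(7, 259): 259 = 37·7 + 0 → 7
gcd(7, 406): 406 = 58·7 + 0 → 7
gcd(7, 91): 91 = 13·7 + 0 → 7

7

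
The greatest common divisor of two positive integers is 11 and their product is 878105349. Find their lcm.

gcd·lcm = product, so lcm = 878105349/11 = 79827759.

79827759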